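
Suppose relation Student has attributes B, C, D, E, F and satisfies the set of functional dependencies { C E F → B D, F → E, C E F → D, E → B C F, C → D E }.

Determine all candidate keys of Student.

C, E, F

{C}⁺: C→DE adds D, E; E→BCF adds B, F → {B, C, D, E, F}.
{E}⁺: E→BCF adds B, C, F; C→DE adds D → {B, C, D, E, F}.
{F}⁺: F→E adds E; E→BCF adds B, C; C→DE adds D → {B, C, D, E, F}.
Any other superkey contains one of these as a subset, so there are no further candidate keys.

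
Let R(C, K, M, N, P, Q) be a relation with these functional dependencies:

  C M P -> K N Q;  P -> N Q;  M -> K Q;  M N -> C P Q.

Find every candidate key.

{M, N}; {M, P}

Attribute M never appears on the right-hand side of any dependency, so M must belong to every candidate key.
{M}⁺ = {K, M, Q}, which is not all of the schema, so we must add further attributes.
{M, N}⁺: M→KQ adds K, Q; MN→CPQ adds C, P → {C, K, M, N, P, Q}. Minimal: {N}⁺ = {N}; {M}⁺ = {K, M, Q} — none reach the full schema.
{M, P}⁺: P→NQ adds N, Q; M→KQ adds K; MN→CPQ adds C → {C, K, M, N, P, Q}. Minimal: {P}⁺ = {N, P, Q}; {M}⁺ = {K, M, Q} — none reach the full schema.
Any other superkey contains one of these as a subset, so there are no further candidate keys.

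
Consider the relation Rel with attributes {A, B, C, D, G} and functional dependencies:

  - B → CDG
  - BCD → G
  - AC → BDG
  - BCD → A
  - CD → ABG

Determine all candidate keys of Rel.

{B}⁺: B→CDG adds C, D, G; BCD→A adds A → {A, B, C, D, G}.
{A, C}⁺: AC→BDG adds B, D, G → {A, B, C, D, G}. Minimal: {C}⁺ = {C}; {A}⁺ = {A} — none reach the full schema.
{C, D}⁺: CD→ABG adds A, B, G → {A, B, C, D, G}. Minimal: {D}⁺ = {D}; {C}⁺ = {C} — none reach the full schema.

{B}, {A, C}, {C, D}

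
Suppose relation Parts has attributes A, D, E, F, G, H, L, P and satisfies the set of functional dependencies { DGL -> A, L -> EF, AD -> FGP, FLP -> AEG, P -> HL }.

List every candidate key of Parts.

Attribute D never appears on the right-hand side of any dependency, so D must belong to every candidate key.
{D}⁺ = {D}, which is not all of the schema, so we must add further attributes.
{A, D}⁺: AD→FGP adds F, G, P; P→HL adds H, L; L→EF adds E → {A, D, E, F, G, H, L, P}.
{D, P}⁺: P→HL adds H, L; L→EF adds E, F; FLP→AEG adds A, G → {A, D, E, F, G, H, L, P}.
{D, G, L}⁺: DGL→A adds A; L→EF adds E, F; AD→FGP adds P; P→HL adds H → {A, D, E, F, G, H, L, P}.
Any other superkey contains one of these as a subset, so there are no further candidate keys.

{A, D}, {D, P}, {D, G, L}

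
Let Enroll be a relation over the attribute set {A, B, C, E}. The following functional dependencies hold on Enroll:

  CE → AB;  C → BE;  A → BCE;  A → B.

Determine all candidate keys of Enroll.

(A), (C)

{A}⁺: A→BCE adds B, C, E → {A, B, C, E}.
{C}⁺: C→BE adds B, E; CE→AB adds A → {A, B, C, E}.
Any other superkey contains one of these as a subset, so there are no further candidate keys.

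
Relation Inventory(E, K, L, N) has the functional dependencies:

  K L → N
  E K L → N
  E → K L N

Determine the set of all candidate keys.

E

{E}⁺: E→KLN adds K, L, N → {E, K, L, N}.
No other minimal superkey exists.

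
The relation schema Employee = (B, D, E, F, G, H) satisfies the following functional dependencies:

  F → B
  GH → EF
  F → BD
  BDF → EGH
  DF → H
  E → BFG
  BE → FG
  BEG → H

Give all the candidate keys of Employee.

{E}, {F}, {G, H}

{E}⁺: E→BFG adds B, F, G; BEG→H adds H; F→BD adds D → {B, D, E, F, G, H}.
{F}⁺: F→B adds B; F→BD adds D; BDF→EGH adds E, G, H → {B, D, E, F, G, H}.
{G, H}⁺: GH→EF adds E, F; F→BD adds B, D → {B, D, E, F, G, H}. Minimal: {H}⁺ = {H}; {G}⁺ = {G} — none reach the full schema.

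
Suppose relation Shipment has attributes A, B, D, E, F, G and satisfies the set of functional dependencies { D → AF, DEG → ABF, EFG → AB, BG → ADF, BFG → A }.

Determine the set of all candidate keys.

BEG, DEG, EFG

Attributes E, G never appear on any right-hand side, so every candidate key must contain {E, G}.
{E, G}⁺ = {E, G}, which is not all of the schema, so we must add further attributes.
{B, E, G}⁺: BG→ADF adds A, D, F → {A, B, D, E, F, G}. Minimal: {E, G}⁺ = {E, G}; {B, G}⁺ = {A, B, D, F, G}; {B, E}⁺ = {B, E} — none reach the full schema.
{D, E, G}⁺: D→AF adds A, F; DEG→ABF adds B → {A, B, D, E, F, G}. Minimal: {E, G}⁺ = {E, G}; {D, G}⁺ = {A, D, F, G}; {D, E}⁺ = {A, D, E, F} — none reach the full schema.
{E, F, G}⁺: EFG→AB adds A, B; BG→ADF adds D → {A, B, D, E, F, G}. Minimal: {F, G}⁺ = {F, G}; {E, G}⁺ = {E, G}; {E, F}⁺ = {E, F} — none reach the full schema.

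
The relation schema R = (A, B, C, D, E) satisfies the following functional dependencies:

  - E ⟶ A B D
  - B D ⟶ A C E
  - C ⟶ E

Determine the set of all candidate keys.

{C}⁺: C→E adds E; E→ABD adds A, B, D → {A, B, C, D, E}.
{E}⁺: E→ABD adds A, B, D; BD→ACE adds C → {A, B, C, D, E}.
{B, D}⁺: BD→ACE adds A, C, E → {A, B, C, D, E}. Minimal: {D}⁺ = {D}; {B}⁺ = {B} — none reach the full schema.

{C}, {E}, {B, D}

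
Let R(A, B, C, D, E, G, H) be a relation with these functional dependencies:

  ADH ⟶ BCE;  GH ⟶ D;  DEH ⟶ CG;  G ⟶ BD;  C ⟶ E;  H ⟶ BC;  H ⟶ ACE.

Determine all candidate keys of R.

{D, H}, {G, H}

Attribute H never appears on the right-hand side of any dependency, so H must belong to every candidate key.
{H}⁺ = {A, B, C, E, H}, which is not all of the schema, so we must add further attributes.
{D, H}⁺: H→BC adds B, C; H→ACE adds A, E; DEH→CG adds G → {A, B, C, D, E, G, H}. Minimal: {H}⁺ = {A, B, C, E, H}; {D}⁺ = {D} — none reach the full schema.
{G, H}⁺: GH→D adds D; G→BD adds B; H→BC adds C; H→ACE adds A, E → {A, B, C, D, E, G, H}. Minimal: {H}⁺ = {A, B, C, E, H}; {G}⁺ = {B, D, G} — none reach the full schema.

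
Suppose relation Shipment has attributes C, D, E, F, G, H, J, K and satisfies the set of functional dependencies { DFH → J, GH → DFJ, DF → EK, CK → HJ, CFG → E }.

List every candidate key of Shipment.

Attributes C, G never appear on any right-hand side, so every candidate key must contain {C, G}.
{C, G}⁺ = {C, G}, which is not all of the schema, so we must add further attributes.
{C, G, H}⁺: GH→DFJ adds D, F, J; DF→EK adds E, K → {C, D, E, F, G, H, J, K}. Minimal: {G, H}⁺ = {D, E, F, G, H, J, K}; {C, H}⁺ = {C, H}; {C, G}⁺ = {C, G} — none reach the full schema.
{C, G, K}⁺: CK→HJ adds H, J; GH→DFJ adds D, F; DF→EK adds E → {C, D, E, F, G, H, J, K}. Minimal: {G, K}⁺ = {G, K}; {C, K}⁺ = {C, H, J, K}; {C, G}⁺ = {C, G} — none reach the full schema.
{C, D, F, G}⁺: DF→EK adds E, K; CK→HJ adds H, J → {C, D, E, F, G, H, J, K}. Minimal: {D, F, G}⁺ = {D, E, F, G, K}; {C, F, G}⁺ = {C, E, F, G}; {C, D, G}⁺ = {C, D, G}; … — none reach the full schema.
Any other superkey contains one of these as a subset, so there are no further candidate keys.

{C, G, H}, {C, G, K}, {C, D, F, G}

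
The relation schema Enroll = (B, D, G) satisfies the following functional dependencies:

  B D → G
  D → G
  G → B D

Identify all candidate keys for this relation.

{D}⁺: D→G adds G; G→BD adds B → {B, D, G}.
{G}⁺: G→BD adds B, D → {B, D, G}.

{D}; {G}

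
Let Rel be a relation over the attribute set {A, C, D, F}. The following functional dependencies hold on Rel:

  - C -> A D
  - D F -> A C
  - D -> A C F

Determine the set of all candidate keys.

(C), (D)

{C}⁺: C→AD adds A, D; D→ACF adds F → {A, C, D, F}.
{D}⁺: D→ACF adds A, C, F → {A, C, D, F}.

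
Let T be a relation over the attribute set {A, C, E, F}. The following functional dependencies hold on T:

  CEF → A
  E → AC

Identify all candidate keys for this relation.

Attributes E, F never appear on any right-hand side, so every candidate key must contain {E, F}.
{E, F}⁺ = {A, C, E, F}, which is all of the schema, so {E, F} is the only candidate key.

(E, F)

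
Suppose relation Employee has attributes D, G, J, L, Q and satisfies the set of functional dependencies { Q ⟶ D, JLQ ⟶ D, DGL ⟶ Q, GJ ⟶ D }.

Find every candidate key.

{G, J, L}

Attributes G, J, L never appear on any right-hand side, so every candidate key must contain {G, J, L}.
{G, J, L}⁺ = {D, G, J, L, Q}, which is all of the schema, so {G, J, L} is the only candidate key.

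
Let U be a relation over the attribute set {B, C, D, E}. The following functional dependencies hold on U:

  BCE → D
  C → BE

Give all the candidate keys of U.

Attribute C never appears on the right-hand side of any dependency, so C must belong to every candidate key.
{C}⁺ = {B, C, D, E}, which is all of the schema, so {C} is the only candidate key.

(C)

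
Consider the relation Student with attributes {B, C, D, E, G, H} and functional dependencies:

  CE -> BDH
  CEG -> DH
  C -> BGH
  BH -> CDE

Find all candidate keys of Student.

{C}⁺: C→BGH adds B, G, H; BH→CDE adds D, E → {B, C, D, E, G, H}.
{B, H}⁺: BH→CDE adds C, D, E; C→BGH adds G → {B, C, D, E, G, H}. Minimal: {H}⁺ = {H}; {B}⁺ = {B} — none reach the full schema.
Any other superkey contains one of these as a subset, so there are no further candidate keys.

(C), (B, H)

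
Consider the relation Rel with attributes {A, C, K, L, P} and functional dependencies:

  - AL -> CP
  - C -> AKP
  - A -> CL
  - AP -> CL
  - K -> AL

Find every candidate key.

{A}⁺: A→CL adds C, L; AL→CP adds P; C→AKP adds K → {A, C, K, L, P}.
{C}⁺: C→AKP adds A, K, P; A→CL adds L → {A, C, K, L, P}.
{K}⁺: K→AL adds A, L; AL→CP adds C, P → {A, C, K, L, P}.

A, C, K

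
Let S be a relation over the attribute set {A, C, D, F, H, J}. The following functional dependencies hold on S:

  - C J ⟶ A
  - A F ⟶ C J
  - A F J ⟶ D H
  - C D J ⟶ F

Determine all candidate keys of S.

{A, F}⁺: AF→CJ adds C, J; AFJ→DH adds D, H → {A, C, D, F, H, J}.
{C, D, J}⁺: CJ→A adds A; CDJ→F adds F; AFJ→DH adds H → {A, C, D, F, H, J}.
{C, F, J}⁺: CJ→A adds A; AFJ→DH adds D, H → {A, C, D, F, H, J}.
Any other superkey contains one of these as a subset, so there are no further candidate keys.

(A, F), (C, D, J), (C, F, J)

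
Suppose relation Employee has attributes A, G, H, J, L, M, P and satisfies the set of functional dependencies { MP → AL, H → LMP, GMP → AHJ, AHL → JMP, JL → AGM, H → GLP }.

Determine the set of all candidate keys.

{H}⁺: H→LMP adds L, M, P; H→GLP adds G; MP→AL adds A; GMP→AHJ adds J → {A, G, H, J, L, M, P}.
{G, M, P}⁺: MP→AL adds A, L; GMP→AHJ adds H, J → {A, G, H, J, L, M, P}. Minimal: {M, P}⁺ = {A, L, M, P}; {G, P}⁺ = {G, P}; {G, M}⁺ = {G, M} — none reach the full schema.
{J, L, P}⁺: JL→AGM adds A, G, M; GMP→AHJ adds H → {A, G, H, J, L, M, P}. Minimal: {L, P}⁺ = {L, P}; {J, P}⁺ = {J, P}; {J, L}⁺ = {A, G, J, L, M} — none reach the full schema.
{J, M, P}⁺: MP→AL adds A, L; JL→AGM adds G; GMP→AHJ adds H → {A, G, H, J, L, M, P}. Minimal: {M, P}⁺ = {A, L, M, P}; {J, P}⁺ = {J, P}; {J, M}⁺ = {J, M} — none reach the full schema.

(H), (G, M, P), (J, L, P), (J, M, P)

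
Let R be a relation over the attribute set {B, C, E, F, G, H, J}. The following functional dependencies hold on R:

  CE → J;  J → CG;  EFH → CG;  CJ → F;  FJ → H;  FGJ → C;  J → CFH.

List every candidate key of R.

{B, C, E}; {B, E, J}; {B, E, F, H}

Attributes B, E never appear on any right-hand side, so every candidate key must contain {B, E}.
{B, E}⁺ = {B, E}, which is not all of the schema, so we must add further attributes.
{B, C, E}⁺: CE→J adds J; J→CG adds G; CJ→F adds F; FJ→H adds H → {B, C, E, F, G, H, J}.
{B, E, J}⁺: J→CG adds C, G; CJ→F adds F; FJ→H adds H → {B, C, E, F, G, H, J}.
{B, E, F, H}⁺: EFH→CG adds C, G; CE→J adds J → {B, C, E, F, G, H, J}.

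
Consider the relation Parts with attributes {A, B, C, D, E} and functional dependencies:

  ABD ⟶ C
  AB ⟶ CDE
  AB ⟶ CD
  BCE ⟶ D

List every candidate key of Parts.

Attributes A, B never appear on any right-hand side, so every candidate key must contain {A, B}.
{A, B}⁺ = {A, B, C, D, E}, which is all of the schema, so {A, B} is the only candidate key.

AB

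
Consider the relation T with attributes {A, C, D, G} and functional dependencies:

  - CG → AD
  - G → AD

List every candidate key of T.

Attributes C, G never appear on any right-hand side, so every candidate key must contain {C, G}.
{C, G}⁺ = {A, C, D, G}, which is all of the schema, so {C, G} is the only candidate key.

CG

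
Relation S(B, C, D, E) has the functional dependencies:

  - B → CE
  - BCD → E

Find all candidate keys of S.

Attributes B, D never appear on any right-hand side, so every candidate key must contain {B, D}.
{B, D}⁺ = {B, C, D, E}, which is all of the schema, so {B, D} is the only candidate key.

{B, D}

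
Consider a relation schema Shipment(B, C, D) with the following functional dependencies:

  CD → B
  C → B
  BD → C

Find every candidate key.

{B, D}, {C, D}

Attribute D never appears on the right-hand side of any dependency, so D must belong to every candidate key.
{D}⁺ = {D}, which is not all of the schema, so we must add further attributes.
{B, D}⁺: BD→C adds C → {B, C, D}.
{C, D}⁺: CD→B adds B → {B, C, D}.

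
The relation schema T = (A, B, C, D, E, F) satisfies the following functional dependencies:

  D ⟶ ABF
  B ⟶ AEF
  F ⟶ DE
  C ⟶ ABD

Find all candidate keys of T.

C

Attribute C never appears on the right-hand side of any dependency, so C must belong to every candidate key.
{C}⁺ = {A, B, C, D, E, F}, which is all of the schema, so {C} is the only candidate key.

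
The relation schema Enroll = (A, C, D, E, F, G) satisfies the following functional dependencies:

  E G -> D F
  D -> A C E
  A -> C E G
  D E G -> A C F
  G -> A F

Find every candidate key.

A; D; G

{A}⁺: A→CEG adds C, E, G; G→AF adds F; EG→DF adds D → {A, C, D, E, F, G}.
{D}⁺: D→ACE adds A, C, E; A→CEG adds G; DEG→ACF adds F → {A, C, D, E, F, G}.
{G}⁺: G→AF adds A, F; A→CEG adds C, E; EG→DF adds D → {A, C, D, E, F, G}.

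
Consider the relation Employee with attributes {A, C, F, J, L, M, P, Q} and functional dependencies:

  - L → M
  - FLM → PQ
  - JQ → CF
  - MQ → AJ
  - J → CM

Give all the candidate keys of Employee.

(F, L), (L, Q)

Attribute L never appears on the right-hand side of any dependency, so L must belong to every candidate key.
{L}⁺ = {L, M}, which is not all of the schema, so we must add further attributes.
{F, L}⁺: L→M adds M; FLM→PQ adds P, Q; MQ→AJ adds A, J; J→CM adds C → {A, C, F, J, L, M, P, Q}. Minimal: {L}⁺ = {L, M}; {F}⁺ = {F} — none reach the full schema.
{L, Q}⁺: L→M adds M; MQ→AJ adds A, J; J→CM adds C; JQ→CF adds F; FLM→PQ adds P → {A, C, F, J, L, M, P, Q}. Minimal: {Q}⁺ = {Q}; {L}⁺ = {L, M} — none reach the full schema.
Any other superkey contains one of these as a subset, so there are no further candidate keys.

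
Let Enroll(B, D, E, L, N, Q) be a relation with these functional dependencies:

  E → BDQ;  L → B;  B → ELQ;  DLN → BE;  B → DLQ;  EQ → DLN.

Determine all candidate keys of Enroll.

(B), (E), (L)

{B}⁺: B→ELQ adds E, L, Q; B→DLQ adds D; EQ→DLN adds N → {B, D, E, L, N, Q}.
{E}⁺: E→BDQ adds B, D, Q; B→ELQ adds L; EQ→DLN adds N → {B, D, E, L, N, Q}.
{L}⁺: L→B adds B; B→ELQ adds E, Q; B→DLQ adds D; EQ→DLN adds N → {B, D, E, L, N, Q}.
Any other superkey contains one of these as a subset, so there are no further candidate keys.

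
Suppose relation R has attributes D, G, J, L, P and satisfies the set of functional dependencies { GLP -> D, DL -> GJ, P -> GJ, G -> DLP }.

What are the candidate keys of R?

{G}⁺: G→DLP adds D, L, P; DL→GJ adds J → {D, G, J, L, P}.
{P}⁺: P→GJ adds G, J; G→DLP adds D, L → {D, G, J, L, P}.
{D, L}⁺: DL→GJ adds G, J; G→DLP adds P → {D, G, J, L, P}. Minimal: {L}⁺ = {L}; {D}⁺ = {D} — none reach the full schema.
Any other superkey contains one of these as a subset, so there are no further candidate keys.

G; P; DL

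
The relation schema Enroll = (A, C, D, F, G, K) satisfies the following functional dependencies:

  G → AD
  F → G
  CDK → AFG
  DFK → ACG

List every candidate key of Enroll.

Attribute K never appears on the right-hand side of any dependency, so K must belong to every candidate key.
{K}⁺ = {K}, which is not all of the schema, so we must add further attributes.
{F, K}⁺: F→G adds G; G→AD adds A, D; DFK→ACG adds C → {A, C, D, F, G, K}. Minimal: {K}⁺ = {K}; {F}⁺ = {A, D, F, G} — none reach the full schema.
{C, D, K}⁺: CDK→AFG adds A, F, G → {A, C, D, F, G, K}. Minimal: {D, K}⁺ = {D, K}; {C, K}⁺ = {C, K}; {C, D}⁺ = {C, D} — none reach the full schema.
{C, G, K}⁺: G→AD adds A, D; CDK→AFG adds F → {A, C, D, F, G, K}. Minimal: {G, K}⁺ = {A, D, G, K}; {C, K}⁺ = {C, K}; {C, G}⁺ = {A, C, D, G} — none reach the full schema.

{F, K}, {C, D, K}, {C, G, K}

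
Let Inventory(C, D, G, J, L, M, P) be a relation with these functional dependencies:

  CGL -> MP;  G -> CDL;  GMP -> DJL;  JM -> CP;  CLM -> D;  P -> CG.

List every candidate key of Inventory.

{G}, {P}, {J, M}

{G}⁺: G→CDL adds C, D, L; CGL→MP adds M, P; GMP→DJL adds J → {C, D, G, J, L, M, P}.
{P}⁺: P→CG adds C, G; G→CDL adds D, L; CGL→MP adds M; GMP→DJL adds J → {C, D, G, J, L, M, P}.
{J, M}⁺: JM→CP adds C, P; P→CG adds G; G→CDL adds D, L → {C, D, G, J, L, M, P}.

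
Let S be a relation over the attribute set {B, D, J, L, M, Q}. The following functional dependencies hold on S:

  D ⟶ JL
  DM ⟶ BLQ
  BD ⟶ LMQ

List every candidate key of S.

{B, D}; {D, M}

Attribute D never appears on the right-hand side of any dependency, so D must belong to every candidate key.
{D}⁺ = {D, J, L}, which is not all of the schema, so we must add further attributes.
{B, D}⁺: D→JL adds J, L; BD→LMQ adds M, Q → {B, D, J, L, M, Q}. Minimal: {D}⁺ = {D, J, L}; {B}⁺ = {B} — none reach the full schema.
{D, M}⁺: D→JL adds J, L; DM→BLQ adds B, Q → {B, D, J, L, M, Q}. Minimal: {M}⁺ = {M}; {D}⁺ = {D, J, L} — none reach the full schema.
Any other superkey contains one of these as a subset, so there are no further candidate keys.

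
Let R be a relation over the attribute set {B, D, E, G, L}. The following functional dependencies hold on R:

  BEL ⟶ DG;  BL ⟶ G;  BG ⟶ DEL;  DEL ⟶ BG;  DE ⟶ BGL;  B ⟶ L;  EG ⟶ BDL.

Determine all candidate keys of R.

{B}⁺: B→L adds L; BL→G adds G; BG→DEL adds D, E → {B, D, E, G, L}.
{D, E}⁺: DE→BGL adds B, G, L → {B, D, E, G, L}. Minimal: {E}⁺ = {E}; {D}⁺ = {D} — none reach the full schema.
{E, G}⁺: EG→BDL adds B, D, L → {B, D, E, G, L}. Minimal: {G}⁺ = {G}; {E}⁺ = {E} — none reach the full schema.

(B), (D, E), (E, G)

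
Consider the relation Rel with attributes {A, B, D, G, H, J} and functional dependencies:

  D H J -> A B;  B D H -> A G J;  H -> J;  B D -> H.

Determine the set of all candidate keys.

BD, DH

{B, D}⁺: BD→H adds H; BDH→AGJ adds A, G, J → {A, B, D, G, H, J}.
{D, H}⁺: H→J adds J; DHJ→AB adds A, B; BDH→AGJ adds G → {A, B, D, G, H, J}.
Any other superkey contains one of these as a subset, so there are no further candidate keys.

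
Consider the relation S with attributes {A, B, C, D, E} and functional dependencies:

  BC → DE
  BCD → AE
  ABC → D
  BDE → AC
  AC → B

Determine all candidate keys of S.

{A, C}, {B, C}, {B, D, E}

{A, C}⁺: AC→B adds B; BC→DE adds D, E → {A, B, C, D, E}.
{B, C}⁺: BC→DE adds D, E; BCD→AE adds A → {A, B, C, D, E}.
{B, D, E}⁺: BDE→AC adds A, C → {A, B, C, D, E}.
Any other superkey contains one of these as a subset, so there are no further candidate keys.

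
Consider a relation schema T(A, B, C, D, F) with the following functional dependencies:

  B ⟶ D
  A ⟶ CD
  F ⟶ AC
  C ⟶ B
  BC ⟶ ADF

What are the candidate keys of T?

{A}, {C}, {F}

{A}⁺: A→CD adds C, D; C→B adds B; BC→ADF adds F → {A, B, C, D, F}.
{C}⁺: C→B adds B; BC→ADF adds A, D, F → {A, B, C, D, F}.
{F}⁺: F→AC adds A, C; C→B adds B; BC→ADF adds D → {A, B, C, D, F}.
Any other superkey contains one of these as a subset, so there are no further candidate keys.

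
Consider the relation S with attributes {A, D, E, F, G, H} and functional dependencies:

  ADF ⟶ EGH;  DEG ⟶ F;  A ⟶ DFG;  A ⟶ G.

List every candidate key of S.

{A}

Attribute A never appears on the right-hand side of any dependency, so A must belong to every candidate key.
{A}⁺ = {A, D, E, F, G, H}, which is all of the schema, so {A} is the only candidate key.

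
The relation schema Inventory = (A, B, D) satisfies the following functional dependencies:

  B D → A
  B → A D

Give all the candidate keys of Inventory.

{B}

Attribute B never appears on the right-hand side of any dependency, so B must belong to every candidate key.
{B}⁺ = {A, B, D}, which is all of the schema, so {B} is the only candidate key.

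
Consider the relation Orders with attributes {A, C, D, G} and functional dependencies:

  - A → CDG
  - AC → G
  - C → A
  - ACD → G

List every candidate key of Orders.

(A), (C)

{A}⁺: A→CDG adds C, D, G → {A, C, D, G}.
{C}⁺: C→A adds A; A→CDG adds D, G → {A, C, D, G}.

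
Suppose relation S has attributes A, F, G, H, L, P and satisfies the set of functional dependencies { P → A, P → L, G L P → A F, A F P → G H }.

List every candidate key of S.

{F, P}, {G, P}

Attribute P never appears on the right-hand side of any dependency, so P must belong to every candidate key.
{P}⁺ = {A, L, P}, which is not all of the schema, so we must add further attributes.
{F, P}⁺: P→A adds A; P→L adds L; AFP→GH adds G, H → {A, F, G, H, L, P}. Minimal: {P}⁺ = {A, L, P}; {F}⁺ = {F} — none reach the full schema.
{G, P}⁺: P→A adds A; P→L adds L; GLP→AF adds F; AFP→GH adds H → {A, F, G, H, L, P}. Minimal: {P}⁺ = {A, L, P}; {G}⁺ = {G} — none reach the full schema.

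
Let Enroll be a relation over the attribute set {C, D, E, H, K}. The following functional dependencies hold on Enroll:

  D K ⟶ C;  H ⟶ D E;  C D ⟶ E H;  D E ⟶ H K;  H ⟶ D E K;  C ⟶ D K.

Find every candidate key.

{C}, {H}, {D, E}, {D, K}

{C}⁺: C→DK adds D, K; CD→EH adds E, H → {C, D, E, H, K}.
{H}⁺: H→DE adds D, E; DE→HK adds K; DK→C adds C → {C, D, E, H, K}.
{D, E}⁺: DE→HK adds H, K; DK→C adds C → {C, D, E, H, K}.
{D, K}⁺: DK→C adds C; CD→EH adds E, H → {C, D, E, H, K}.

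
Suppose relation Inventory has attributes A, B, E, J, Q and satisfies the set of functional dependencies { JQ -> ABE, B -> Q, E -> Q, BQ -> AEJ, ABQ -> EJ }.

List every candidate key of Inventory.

B; EJ; JQ

{B}⁺: B→Q adds Q; BQ→AEJ adds A, E, J → {A, B, E, J, Q}.
{E, J}⁺: E→Q adds Q; JQ→ABE adds A, B → {A, B, E, J, Q}.
{J, Q}⁺: JQ→ABE adds A, B, E → {A, B, E, J, Q}.
Any other superkey contains one of these as a subset, so there are no further candidate keys.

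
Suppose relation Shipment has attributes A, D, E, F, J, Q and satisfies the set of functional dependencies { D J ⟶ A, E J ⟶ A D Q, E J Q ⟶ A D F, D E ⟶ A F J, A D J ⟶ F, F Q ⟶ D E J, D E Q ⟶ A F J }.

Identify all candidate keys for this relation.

{D, E}⁺: DE→AFJ adds A, F, J; EJ→ADQ adds Q → {A, D, E, F, J, Q}. Minimal: {E}⁺ = {E}; {D}⁺ = {D} — none reach the full schema.
{E, J}⁺: EJ→ADQ adds A, D, Q; EJQ→ADF adds F → {A, D, E, F, J, Q}. Minimal: {J}⁺ = {J}; {E}⁺ = {E} — none reach the full schema.
{F, Q}⁺: FQ→DEJ adds D, E, J; DEQ→AFJ adds A → {A, D, E, F, J, Q}. Minimal: {Q}⁺ = {Q}; {F}⁺ = {F} — none reach the full schema.
{D, J, Q}⁺: DJ→A adds A; ADJ→F adds F; FQ→DEJ adds E → {A, D, E, F, J, Q}. Minimal: {J, Q}⁺ = {J, Q}; {D, Q}⁺ = {D, Q}; {D, J}⁺ = {A, D, F, J} — none reach the full schema.

{D, E}; {E, J}; {F, Q}; {D, J, Q}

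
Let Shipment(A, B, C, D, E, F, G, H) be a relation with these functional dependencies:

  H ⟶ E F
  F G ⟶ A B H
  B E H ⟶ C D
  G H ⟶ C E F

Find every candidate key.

(F, G), (G, H)

{F, G}⁺: FG→ABH adds A, B, H; GH→CEF adds C, E; BEH→CD adds D → {A, B, C, D, E, F, G, H}.
{G, H}⁺: H→EF adds E, F; FG→ABH adds A, B; BEH→CD adds C, D → {A, B, C, D, E, F, G, H}.
Any other superkey contains one of these as a subset, so there are no further candidate keys.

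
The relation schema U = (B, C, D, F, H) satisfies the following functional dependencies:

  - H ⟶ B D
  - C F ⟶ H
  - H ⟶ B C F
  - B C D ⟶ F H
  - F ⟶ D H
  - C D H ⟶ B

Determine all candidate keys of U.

{F}⁺: F→DH adds D, H; H→BD adds B; H→BCF adds C → {B, C, D, F, H}.
{H}⁺: H→BD adds B, D; H→BCF adds C, F → {B, C, D, F, H}.
{B, C, D}⁺: BCD→FH adds F, H → {B, C, D, F, H}.
Any other superkey contains one of these as a subset, so there are no further candidate keys.

(F); (H); (B, C, D)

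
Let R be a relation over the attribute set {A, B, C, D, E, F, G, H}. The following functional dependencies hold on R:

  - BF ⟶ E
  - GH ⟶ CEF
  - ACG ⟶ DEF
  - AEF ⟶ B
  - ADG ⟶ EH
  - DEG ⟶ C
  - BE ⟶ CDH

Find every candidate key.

{A, C, G}⁺: ACG→DEF adds D, E, F; AEF→B adds B; ADG→EH adds H → {A, B, C, D, E, F, G, H}. Minimal: {C, G}⁺ = {C, G}; {A, G}⁺ = {A, G}; {A, C}⁺ = {A, C} — none reach the full schema.
{A, D, G}⁺: ADG→EH adds E, H; DEG→C adds C; GH→CEF adds F; AEF→B adds B → {A, B, C, D, E, F, G, H}. Minimal: {D, G}⁺ = {D, G}; {A, G}⁺ = {A, G}; {A, D}⁺ = {A, D} — none reach the full schema.
{A, G, H}⁺: GH→CEF adds C, E, F; ACG→DEF adds D; AEF→B adds B → {A, B, C, D, E, F, G, H}. Minimal: {G, H}⁺ = {C, E, F, G, H}; {A, H}⁺ = {A, H}; {A, G}⁺ = {A, G} — none reach the full schema.
{A, B, E, G}⁺: BE→CDH adds C, D, H; GH→CEF adds F → {A, B, C, D, E, F, G, H}. Minimal: {B, E, G}⁺ = {B, C, D, E, F, G, H}; {A, E, G}⁺ = {A, E, G}; {A, B, G}⁺ = {A, B, G}; … — none reach the full schema.
{A, B, F, G}⁺: BF→E adds E; BE→CDH adds C, D, H → {A, B, C, D, E, F, G, H}. Minimal: {B, F, G}⁺ = {B, C, D, E, F, G, H}; {A, F, G}⁺ = {A, F, G}; {A, B, G}⁺ = {A, B, G}; … — none reach the full schema.
{A, E, F, G}⁺: AEF→B adds B; BE→CDH adds C, D, H → {A, B, C, D, E, F, G, H}. Minimal: {E, F, G}⁺ = {E, F, G}; {A, F, G}⁺ = {A, F, G}; {A, E, G}⁺ = {A, E, G}; … — none reach the full schema.

ACG, ADG, AGH, ABEG, ABFG, AEFG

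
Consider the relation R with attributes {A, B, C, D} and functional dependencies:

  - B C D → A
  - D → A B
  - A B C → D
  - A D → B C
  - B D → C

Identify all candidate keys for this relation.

(D), (A, B, C)

{D}⁺: D→AB adds A, B; AD→BC adds C → {A, B, C, D}.
{A, B, C}⁺: ABC→D adds D → {A, B, C, D}.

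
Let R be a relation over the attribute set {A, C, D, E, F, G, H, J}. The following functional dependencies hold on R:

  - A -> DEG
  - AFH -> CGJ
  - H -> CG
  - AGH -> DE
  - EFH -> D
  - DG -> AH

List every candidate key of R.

{A, F}⁺: A→DEG adds D, E, G; DG→AH adds H; AFH→CGJ adds C, J → {A, C, D, E, F, G, H, J}. Minimal: {F}⁺ = {F}; {A}⁺ = {A, C, D, E, G, H} — none reach the full schema.
{D, F, G}⁺: DG→AH adds A, H; A→DEG adds E; AFH→CGJ adds C, J → {A, C, D, E, F, G, H, J}. Minimal: {F, G}⁺ = {F, G}; {D, G}⁺ = {A, C, D, E, G, H}; {D, F}⁺ = {D, F} — none reach the full schema.
{D, F, H}⁺: H→CG adds C, G; DG→AH adds A; A→DEG adds E; AFH→CGJ adds J → {A, C, D, E, F, G, H, J}. Minimal: {F, H}⁺ = {C, F, G, H}; {D, H}⁺ = {A, C, D, E, G, H}; {D, F}⁺ = {D, F} — none reach the full schema.
{E, F, H}⁺: H→CG adds C, G; EFH→D adds D; DG→AH adds A; AFH→CGJ adds J → {A, C, D, E, F, G, H, J}. Minimal: {F, H}⁺ = {C, F, G, H}; {E, H}⁺ = {C, E, G, H}; {E, F}⁺ = {E, F} — none reach the full schema.
Any other superkey contains one of these as a subset, so there are no further candidate keys.

AF, DFG, DFH, EFH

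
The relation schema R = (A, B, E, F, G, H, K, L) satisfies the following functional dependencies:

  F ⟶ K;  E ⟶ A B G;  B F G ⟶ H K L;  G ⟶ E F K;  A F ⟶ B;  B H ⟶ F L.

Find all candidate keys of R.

{E}⁺: E→ABG adds A, B, G; G→EFK adds F, K; BFG→HKL adds H, L → {A, B, E, F, G, H, K, L}.
{G}⁺: G→EFK adds E, F, K; E→ABG adds A, B; BFG→HKL adds H, L → {A, B, E, F, G, H, K, L}.

{E}; {G}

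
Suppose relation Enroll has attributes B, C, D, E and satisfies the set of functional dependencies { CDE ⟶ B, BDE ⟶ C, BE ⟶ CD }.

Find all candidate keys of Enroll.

Attribute E never appears on the right-hand side of any dependency, so E must belong to every candidate key.
{E}⁺ = {E}, which is not all of the schema, so we must add further attributes.
{B, E}⁺: BE→CD adds C, D → {B, C, D, E}. Minimal: {E}⁺ = {E}; {B}⁺ = {B} — none reach the full schema.
{C, D, E}⁺: CDE→B adds B → {B, C, D, E}. Minimal: {D, E}⁺ = {D, E}; {C, E}⁺ = {C, E}; {C, D}⁺ = {C, D} — none reach the full schema.
Any other superkey contains one of these as a subset, so there are no further candidate keys.

(B, E); (C, D, E)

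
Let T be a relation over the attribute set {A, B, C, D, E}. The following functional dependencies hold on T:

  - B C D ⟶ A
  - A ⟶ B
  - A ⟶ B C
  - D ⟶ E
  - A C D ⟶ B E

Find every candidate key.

Attribute D never appears on the right-hand side of any dependency, so D must belong to every candidate key.
{D}⁺ = {D, E}, which is not all of the schema, so we must add further attributes.
{A, D}⁺: A→B adds B; A→BC adds C; D→E adds E → {A, B, C, D, E}.
{B, C, D}⁺: BCD→A adds A; D→E adds E → {A, B, C, D, E}.
Any other superkey contains one of these as a subset, so there are no further candidate keys.

AD; BCD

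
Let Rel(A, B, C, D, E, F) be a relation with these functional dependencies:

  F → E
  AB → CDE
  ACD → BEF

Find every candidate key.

{A, B}, {A, C, D}

Attribute A never appears on the right-hand side of any dependency, so A must belong to every candidate key.
{A}⁺ = {A}, which is not all of the schema, so we must add further attributes.
{A, B}⁺: AB→CDE adds C, D, E; ACD→BEF adds F → {A, B, C, D, E, F}.
{A, C, D}⁺: ACD→BEF adds B, E, F → {A, B, C, D, E, F}.
Any other superkey contains one of these as a subset, so there are no further candidate keys.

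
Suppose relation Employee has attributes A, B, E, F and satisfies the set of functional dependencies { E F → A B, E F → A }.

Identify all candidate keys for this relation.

EF

{E, F}⁺: EF→AB adds A, B → {A, B, E, F}. Minimal: {F}⁺ = {F}; {E}⁺ = {E} — none reach the full schema.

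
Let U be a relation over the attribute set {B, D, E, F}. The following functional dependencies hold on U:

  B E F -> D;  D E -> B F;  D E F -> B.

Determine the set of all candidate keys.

Attribute E never appears on the right-hand side of any dependency, so E must belong to every candidate key.
{E}⁺ = {E}, which is not all of the schema, so we must add further attributes.
{D, E}⁺: DE→BF adds B, F → {B, D, E, F}.
{B, E, F}⁺: BEF→D adds D → {B, D, E, F}.
Any other superkey contains one of these as a subset, so there are no further candidate keys.

{D, E}, {B, E, F}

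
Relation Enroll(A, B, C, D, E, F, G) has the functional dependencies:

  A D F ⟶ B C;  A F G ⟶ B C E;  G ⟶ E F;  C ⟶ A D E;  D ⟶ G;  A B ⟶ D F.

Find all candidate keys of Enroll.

{C}⁺: C→ADE adds A, D, E; D→G adds G; G→EF adds F; ADF→BC adds B → {A, B, C, D, E, F, G}.
{A, B}⁺: AB→DF adds D, F; ADF→BC adds C; C→ADE adds E; D→G adds G → {A, B, C, D, E, F, G}. Minimal: {B}⁺ = {B}; {A}⁺ = {A} — none reach the full schema.
{A, D}⁺: D→G adds G; G→EF adds E, F; ADF→BC adds B, C → {A, B, C, D, E, F, G}. Minimal: {D}⁺ = {D, E, F, G}; {A}⁺ = {A} — none reach the full schema.
{A, G}⁺: G→EF adds E, F; AFG→BCE adds B, C; C→ADE adds D → {A, B, C, D, E, F, G}. Minimal: {G}⁺ = {E, F, G}; {A}⁺ = {A} — none reach the full schema.
Any other superkey contains one of these as a subset, so there are no further candidate keys.

{C}; {A, B}; {A, D}; {A, G}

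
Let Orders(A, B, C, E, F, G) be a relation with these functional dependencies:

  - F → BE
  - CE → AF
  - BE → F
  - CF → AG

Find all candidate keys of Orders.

Attribute C never appears on the right-hand side of any dependency, so C must belong to every candidate key.
{C}⁺ = {C}, which is not all of the schema, so we must add further attributes.
{C, E}⁺: CE→AF adds A, F; CF→AG adds G; F→BE adds B → {A, B, C, E, F, G}. Minimal: {E}⁺ = {E}; {C}⁺ = {C} — none reach the full schema.
{C, F}⁺: F→BE adds B, E; CE→AF adds A; CF→AG adds G → {A, B, C, E, F, G}. Minimal: {F}⁺ = {B, E, F}; {C}⁺ = {C} — none reach the full schema.

(C, E), (C, F)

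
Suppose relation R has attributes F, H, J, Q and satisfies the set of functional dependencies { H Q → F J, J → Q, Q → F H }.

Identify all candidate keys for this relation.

J; Q

{J}⁺: J→Q adds Q; Q→FH adds F, H → {F, H, J, Q}.
{Q}⁺: Q→FH adds F, H; HQ→FJ adds J → {F, H, J, Q}.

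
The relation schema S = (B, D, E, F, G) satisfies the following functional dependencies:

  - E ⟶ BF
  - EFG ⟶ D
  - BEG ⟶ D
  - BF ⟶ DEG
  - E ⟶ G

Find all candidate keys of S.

{E}⁺: E→BF adds B, F; BF→DEG adds D, G → {B, D, E, F, G}.
{B, F}⁺: BF→DEG adds D, E, G → {B, D, E, F, G}. Minimal: {F}⁺ = {F}; {B}⁺ = {B} — none reach the full schema.

{E}; {B, F}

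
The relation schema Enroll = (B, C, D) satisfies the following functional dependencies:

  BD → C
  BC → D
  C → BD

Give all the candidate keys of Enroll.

{C}; {B, D}

{C}⁺: C→BD adds B, D → {B, C, D}.
{B, D}⁺: BD→C adds C → {B, C, D}. Minimal: {D}⁺ = {D}; {B}⁺ = {B} — none reach the full schema.
Any other superkey contains one of these as a subset, so there are no further candidate keys.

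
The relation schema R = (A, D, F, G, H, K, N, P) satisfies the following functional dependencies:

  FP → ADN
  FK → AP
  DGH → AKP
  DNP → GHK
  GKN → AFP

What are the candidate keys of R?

FK, FP, DNP, GKN, DFGH, DGHN

{F, K}⁺: FK→AP adds A, P; FP→ADN adds D, N; DNP→GHK adds G, H → {A, D, F, G, H, K, N, P}. Minimal: {K}⁺ = {K}; {F}⁺ = {F} — none reach the full schema.
{F, P}⁺: FP→ADN adds A, D, N; DNP→GHK adds G, H, K → {A, D, F, G, H, K, N, P}. Minimal: {P}⁺ = {P}; {F}⁺ = {F} — none reach the full schema.
{D, N, P}⁺: DNP→GHK adds G, H, K; GKN→AFP adds A, F → {A, D, F, G, H, K, N, P}. Minimal: {N, P}⁺ = {N, P}; {D, P}⁺ = {D, P}; {D, N}⁺ = {D, N} — none reach the full schema.
{G, K, N}⁺: GKN→AFP adds A, F, P; FP→ADN adds D; DNP→GHK adds H → {A, D, F, G, H, K, N, P}. Minimal: {K, N}⁺ = {K, N}; {G, N}⁺ = {G, N}; {G, K}⁺ = {G, K} — none reach the full schema.
{D, F, G, H}⁺: DGH→AKP adds A, K, P; FP→ADN adds N → {A, D, F, G, H, K, N, P}. Minimal: {F, G, H}⁺ = {F, G, H}; {D, G, H}⁺ = {A, D, G, H, K, P}; {D, F, H}⁺ = {D, F, H}; … — none reach the full schema.
{D, G, H, N}⁺: DGH→AKP adds A, K, P; GKN→AFP adds F → {A, D, F, G, H, K, N, P}. Minimal: {G, H, N}⁺ = {G, H, N}; {D, H, N}⁺ = {D, H, N}; {D, G, N}⁺ = {D, G, N}; … — none reach the full schema.
Any other superkey contains one of these as a subset, so there are no further candidate keys.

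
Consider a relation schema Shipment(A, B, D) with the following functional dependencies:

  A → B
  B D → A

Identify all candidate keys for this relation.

{A, D}; {B, D}

Attribute D never appears on the right-hand side of any dependency, so D must belong to every candidate key.
{D}⁺ = {D}, which is not all of the schema, so we must add further attributes.
{A, D}⁺: A→B adds B → {A, B, D}. Minimal: {D}⁺ = {D}; {A}⁺ = {A, B} — none reach the full schema.
{B, D}⁺: BD→A adds A → {A, B, D}. Minimal: {D}⁺ = {D}; {B}⁺ = {B} — none reach the full schema.
Any other superkey contains one of these as a subset, so there are no further candidate keys.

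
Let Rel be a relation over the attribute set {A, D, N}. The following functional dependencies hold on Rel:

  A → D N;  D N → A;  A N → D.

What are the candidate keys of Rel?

{A}; {D, N}

{A}⁺: A→DN adds D, N → {A, D, N}.
{D, N}⁺: DN→A adds A → {A, D, N}. Minimal: {N}⁺ = {N}; {D}⁺ = {D} — none reach the full schema.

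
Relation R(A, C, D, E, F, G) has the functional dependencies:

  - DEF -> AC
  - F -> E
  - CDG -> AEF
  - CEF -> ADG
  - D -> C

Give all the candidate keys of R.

CF; DF; DG

{C, F}⁺: F→E adds E; CEF→ADG adds A, D, G → {A, C, D, E, F, G}. Minimal: {F}⁺ = {E, F}; {C}⁺ = {C} — none reach the full schema.
{D, F}⁺: F→E adds E; D→C adds C; DEF→AC adds A; CEF→ADG adds G → {A, C, D, E, F, G}. Minimal: {F}⁺ = {E, F}; {D}⁺ = {C, D} — none reach the full schema.
{D, G}⁺: D→C adds C; CDG→AEF adds A, E, F → {A, C, D, E, F, G}. Minimal: {G}⁺ = {G}; {D}⁺ = {C, D} — none reach the full schema.
Any other superkey contains one of these as a subset, so there are no further candidate keys.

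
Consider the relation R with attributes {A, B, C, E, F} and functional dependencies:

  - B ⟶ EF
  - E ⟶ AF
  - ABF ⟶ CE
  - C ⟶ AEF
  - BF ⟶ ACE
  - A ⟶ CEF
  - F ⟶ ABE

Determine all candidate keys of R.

{A}⁺: A→CEF adds C, E, F; F→ABE adds B → {A, B, C, E, F}.
{B}⁺: B→EF adds E, F; E→AF adds A; ABF→CE adds C → {A, B, C, E, F}.
{C}⁺: C→AEF adds A, E, F; F→ABE adds B → {A, B, C, E, F}.
{E}⁺: E→AF adds A, F; A→CEF adds C; F→ABE adds B → {A, B, C, E, F}.
{F}⁺: F→ABE adds A, B, E; ABF→CE adds C → {A, B, C, E, F}.

A, B, C, E, F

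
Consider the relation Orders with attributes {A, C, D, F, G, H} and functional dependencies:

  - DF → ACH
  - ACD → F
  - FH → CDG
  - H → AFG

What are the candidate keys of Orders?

(H), (D, F), (A, C, D)

{H}⁺: H→AFG adds A, F, G; FH→CDG adds C, D → {A, C, D, F, G, H}.
{D, F}⁺: DF→ACH adds A, C, H; FH→CDG adds G → {A, C, D, F, G, H}. Minimal: {F}⁺ = {F}; {D}⁺ = {D} — none reach the full schema.
{A, C, D}⁺: ACD→F adds F; DF→ACH adds H; FH→CDG adds G → {A, C, D, F, G, H}. Minimal: {C, D}⁺ = {C, D}; {A, D}⁺ = {A, D}; {A, C}⁺ = {A, C} — none reach the full schema.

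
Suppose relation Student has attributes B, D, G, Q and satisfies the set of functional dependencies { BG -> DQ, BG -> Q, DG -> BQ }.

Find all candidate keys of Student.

Attribute G never appears on the right-hand side of any dependency, so G must belong to every candidate key.
{G}⁺ = {G}, which is not all of the schema, so we must add further attributes.
{B, G}⁺: BG→DQ adds D, Q → {B, D, G, Q}. Minimal: {G}⁺ = {G}; {B}⁺ = {B} — none reach the full schema.
{D, G}⁺: DG→BQ adds B, Q → {B, D, G, Q}. Minimal: {G}⁺ = {G}; {D}⁺ = {D} — none reach the full schema.
Any other superkey contains one of these as a subset, so there are no further candidate keys.

{B, G}, {D, G}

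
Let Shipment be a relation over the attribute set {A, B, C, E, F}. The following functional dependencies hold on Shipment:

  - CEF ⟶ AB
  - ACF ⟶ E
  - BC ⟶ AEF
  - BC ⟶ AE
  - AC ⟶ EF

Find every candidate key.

Attribute C never appears on the right-hand side of any dependency, so C must belong to every candidate key.
{C}⁺ = {C}, which is not all of the schema, so we must add further attributes.
{A, C}⁺: AC→EF adds E, F; CEF→AB adds B → {A, B, C, E, F}. Minimal: {C}⁺ = {C}; {A}⁺ = {A} — none reach the full schema.
{B, C}⁺: BC→AEF adds A, E, F → {A, B, C, E, F}. Minimal: {C}⁺ = {C}; {B}⁺ = {B} — none reach the full schema.
{C, E, F}⁺: CEF→AB adds A, B → {A, B, C, E, F}. Minimal: {E, F}⁺ = {E, F}; {C, F}⁺ = {C, F}; {C, E}⁺ = {C, E} — none reach the full schema.

{A, C}, {B, C}, {C, E, F}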